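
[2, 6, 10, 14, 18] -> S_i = 2 + 4*i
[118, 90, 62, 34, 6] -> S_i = 118 + -28*i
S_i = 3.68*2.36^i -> [3.68, 8.68, 20.5, 48.37, 114.16]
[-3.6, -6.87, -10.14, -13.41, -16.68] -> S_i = -3.60 + -3.27*i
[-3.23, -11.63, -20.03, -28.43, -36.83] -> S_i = -3.23 + -8.40*i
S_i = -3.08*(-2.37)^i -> [-3.08, 7.3, -17.3, 41.0, -97.17]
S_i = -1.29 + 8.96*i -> [-1.29, 7.67, 16.63, 25.59, 34.55]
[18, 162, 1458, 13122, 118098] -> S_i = 18*9^i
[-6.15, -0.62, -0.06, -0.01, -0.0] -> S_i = -6.15*0.10^i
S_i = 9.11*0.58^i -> [9.11, 5.28, 3.06, 1.78, 1.03]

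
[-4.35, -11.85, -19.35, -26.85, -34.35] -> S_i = -4.35 + -7.50*i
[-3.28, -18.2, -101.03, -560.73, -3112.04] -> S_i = -3.28*5.55^i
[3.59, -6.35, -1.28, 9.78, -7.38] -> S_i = Random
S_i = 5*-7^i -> [5, -35, 245, -1715, 12005]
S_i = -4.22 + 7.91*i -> [-4.22, 3.69, 11.6, 19.51, 27.42]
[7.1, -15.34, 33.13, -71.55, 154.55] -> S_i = 7.10*(-2.16)^i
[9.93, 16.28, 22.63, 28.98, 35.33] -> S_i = 9.93 + 6.35*i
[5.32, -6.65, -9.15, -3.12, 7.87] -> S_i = Random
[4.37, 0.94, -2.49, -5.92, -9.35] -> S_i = 4.37 + -3.43*i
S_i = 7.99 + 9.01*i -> [7.99, 17.0, 26.01, 35.02, 44.03]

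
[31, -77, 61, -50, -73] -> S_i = Random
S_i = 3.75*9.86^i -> [3.75, 36.97, 364.57, 3594.69, 35443.69]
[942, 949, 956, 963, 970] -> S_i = 942 + 7*i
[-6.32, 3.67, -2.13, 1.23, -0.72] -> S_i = -6.32*(-0.58)^i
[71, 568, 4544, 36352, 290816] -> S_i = 71*8^i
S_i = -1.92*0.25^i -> [-1.92, -0.48, -0.12, -0.03, -0.01]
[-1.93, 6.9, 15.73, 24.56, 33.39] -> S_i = -1.93 + 8.83*i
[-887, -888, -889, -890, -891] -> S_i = -887 + -1*i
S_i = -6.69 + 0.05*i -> [-6.69, -6.64, -6.59, -6.54, -6.49]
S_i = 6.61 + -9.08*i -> [6.61, -2.47, -11.55, -20.63, -29.71]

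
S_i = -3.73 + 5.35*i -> [-3.73, 1.62, 6.97, 12.32, 17.67]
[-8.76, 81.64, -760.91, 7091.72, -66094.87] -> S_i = -8.76*(-9.32)^i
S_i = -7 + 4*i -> [-7, -3, 1, 5, 9]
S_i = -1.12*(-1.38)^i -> [-1.12, 1.55, -2.13, 2.94, -4.06]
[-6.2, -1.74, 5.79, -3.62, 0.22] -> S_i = Random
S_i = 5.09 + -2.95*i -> [5.09, 2.14, -0.81, -3.76, -6.71]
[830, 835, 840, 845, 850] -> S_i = 830 + 5*i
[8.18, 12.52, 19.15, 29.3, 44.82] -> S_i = 8.18*1.53^i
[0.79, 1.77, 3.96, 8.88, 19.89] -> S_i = 0.79*2.24^i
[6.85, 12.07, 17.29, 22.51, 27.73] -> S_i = 6.85 + 5.22*i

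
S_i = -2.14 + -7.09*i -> [-2.14, -9.23, -16.32, -23.41, -30.5]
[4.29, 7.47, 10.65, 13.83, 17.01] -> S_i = 4.29 + 3.18*i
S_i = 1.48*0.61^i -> [1.48, 0.9, 0.55, 0.34, 0.2]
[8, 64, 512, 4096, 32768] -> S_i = 8*8^i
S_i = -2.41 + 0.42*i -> [-2.41, -1.99, -1.57, -1.15, -0.73]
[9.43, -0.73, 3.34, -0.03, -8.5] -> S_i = Random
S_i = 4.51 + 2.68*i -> [4.51, 7.19, 9.87, 12.55, 15.23]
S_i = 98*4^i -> [98, 392, 1568, 6272, 25088]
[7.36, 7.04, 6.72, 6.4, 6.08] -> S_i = 7.36 + -0.32*i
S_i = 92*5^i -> [92, 460, 2300, 11500, 57500]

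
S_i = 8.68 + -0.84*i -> [8.68, 7.84, 7.0, 6.16, 5.32]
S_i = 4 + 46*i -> [4, 50, 96, 142, 188]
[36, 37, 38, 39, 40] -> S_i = 36 + 1*i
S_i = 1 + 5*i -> [1, 6, 11, 16, 21]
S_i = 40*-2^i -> [40, -80, 160, -320, 640]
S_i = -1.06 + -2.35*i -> [-1.06, -3.41, -5.76, -8.11, -10.46]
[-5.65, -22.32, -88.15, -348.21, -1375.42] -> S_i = -5.65*3.95^i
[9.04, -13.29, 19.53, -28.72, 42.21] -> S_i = 9.04*(-1.47)^i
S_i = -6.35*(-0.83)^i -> [-6.35, 5.27, -4.37, 3.63, -3.01]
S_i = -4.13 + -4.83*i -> [-4.13, -8.96, -13.79, -18.62, -23.45]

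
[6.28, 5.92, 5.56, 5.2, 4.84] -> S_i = 6.28 + -0.36*i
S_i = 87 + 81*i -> [87, 168, 249, 330, 411]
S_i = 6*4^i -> [6, 24, 96, 384, 1536]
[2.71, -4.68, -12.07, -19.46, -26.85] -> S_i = 2.71 + -7.39*i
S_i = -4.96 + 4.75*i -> [-4.96, -0.21, 4.54, 9.29, 14.04]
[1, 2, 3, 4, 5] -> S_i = 1 + 1*i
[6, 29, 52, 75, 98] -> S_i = 6 + 23*i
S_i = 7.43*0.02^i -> [7.43, 0.15, 0.0, 0.0, 0.0]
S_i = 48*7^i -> [48, 336, 2352, 16464, 115248]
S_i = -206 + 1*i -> [-206, -205, -204, -203, -202]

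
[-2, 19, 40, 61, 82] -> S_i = -2 + 21*i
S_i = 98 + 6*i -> [98, 104, 110, 116, 122]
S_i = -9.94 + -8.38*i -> [-9.94, -18.32, -26.7, -35.08, -43.46]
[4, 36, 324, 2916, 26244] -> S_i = 4*9^i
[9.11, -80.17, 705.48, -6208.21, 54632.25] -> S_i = 9.11*(-8.80)^i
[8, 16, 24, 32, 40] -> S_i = 8 + 8*i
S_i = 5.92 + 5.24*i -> [5.92, 11.16, 16.4, 21.64, 26.88]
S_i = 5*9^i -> [5, 45, 405, 3645, 32805]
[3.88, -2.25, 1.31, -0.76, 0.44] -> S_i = 3.88*(-0.58)^i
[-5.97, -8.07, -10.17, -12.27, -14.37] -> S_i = -5.97 + -2.10*i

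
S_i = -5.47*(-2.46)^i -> [-5.47, 13.46, -33.1, 81.43, -200.32]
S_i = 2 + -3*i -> [2, -1, -4, -7, -10]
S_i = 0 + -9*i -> [0, -9, -18, -27, -36]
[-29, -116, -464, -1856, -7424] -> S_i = -29*4^i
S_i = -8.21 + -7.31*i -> [-8.21, -15.52, -22.83, -30.14, -37.45]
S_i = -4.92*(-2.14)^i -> [-4.92, 10.53, -22.53, 48.22, -103.19]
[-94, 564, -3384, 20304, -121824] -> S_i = -94*-6^i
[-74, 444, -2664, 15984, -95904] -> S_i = -74*-6^i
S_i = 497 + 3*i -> [497, 500, 503, 506, 509]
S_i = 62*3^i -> [62, 186, 558, 1674, 5022]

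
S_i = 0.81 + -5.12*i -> [0.81, -4.31, -9.43, -14.55, -19.67]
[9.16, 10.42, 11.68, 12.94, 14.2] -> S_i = 9.16 + 1.26*i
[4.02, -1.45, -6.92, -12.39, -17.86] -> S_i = 4.02 + -5.47*i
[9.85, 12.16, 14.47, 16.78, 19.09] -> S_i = 9.85 + 2.31*i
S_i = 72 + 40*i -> [72, 112, 152, 192, 232]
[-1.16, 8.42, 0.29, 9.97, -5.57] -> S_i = Random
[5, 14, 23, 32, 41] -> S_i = 5 + 9*i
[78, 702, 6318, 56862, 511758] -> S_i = 78*9^i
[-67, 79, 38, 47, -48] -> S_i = Random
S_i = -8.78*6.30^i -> [-8.78, -55.31, -348.48, -2195.41, -13831.1]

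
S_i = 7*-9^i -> [7, -63, 567, -5103, 45927]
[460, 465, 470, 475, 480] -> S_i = 460 + 5*i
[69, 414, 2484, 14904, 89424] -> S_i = 69*6^i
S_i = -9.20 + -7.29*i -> [-9.2, -16.49, -23.78, -31.07, -38.36]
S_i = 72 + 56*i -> [72, 128, 184, 240, 296]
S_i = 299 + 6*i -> [299, 305, 311, 317, 323]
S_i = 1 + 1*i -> [1, 2, 3, 4, 5]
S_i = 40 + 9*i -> [40, 49, 58, 67, 76]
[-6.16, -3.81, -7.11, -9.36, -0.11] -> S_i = Random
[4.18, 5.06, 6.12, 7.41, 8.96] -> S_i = 4.18*1.21^i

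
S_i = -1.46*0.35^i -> [-1.46, -0.51, -0.18, -0.06, -0.02]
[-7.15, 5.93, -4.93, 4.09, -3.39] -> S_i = -7.15*(-0.83)^i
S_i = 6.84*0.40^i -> [6.84, 2.74, 1.09, 0.44, 0.18]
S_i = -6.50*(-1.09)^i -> [-6.5, 7.09, -7.72, 8.42, -9.18]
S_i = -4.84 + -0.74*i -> [-4.84, -5.58, -6.32, -7.06, -7.8]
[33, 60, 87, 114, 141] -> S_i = 33 + 27*i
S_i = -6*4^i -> [-6, -24, -96, -384, -1536]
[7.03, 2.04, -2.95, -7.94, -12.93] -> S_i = 7.03 + -4.99*i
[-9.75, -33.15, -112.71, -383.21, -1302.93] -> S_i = -9.75*3.40^i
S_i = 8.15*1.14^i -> [8.15, 9.29, 10.59, 12.07, 13.77]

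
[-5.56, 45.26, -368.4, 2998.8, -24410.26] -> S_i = -5.56*(-8.14)^i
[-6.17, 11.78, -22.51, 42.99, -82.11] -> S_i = -6.17*(-1.91)^i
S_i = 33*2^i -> [33, 66, 132, 264, 528]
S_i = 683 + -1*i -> [683, 682, 681, 680, 679]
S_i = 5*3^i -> [5, 15, 45, 135, 405]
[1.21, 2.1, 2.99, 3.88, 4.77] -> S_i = 1.21 + 0.89*i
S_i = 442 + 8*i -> [442, 450, 458, 466, 474]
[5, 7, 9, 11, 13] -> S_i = 5 + 2*i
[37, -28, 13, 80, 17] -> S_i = Random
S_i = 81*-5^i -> [81, -405, 2025, -10125, 50625]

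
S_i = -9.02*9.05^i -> [-9.02, -81.63, -738.76, -6685.78, -60506.34]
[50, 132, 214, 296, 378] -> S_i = 50 + 82*i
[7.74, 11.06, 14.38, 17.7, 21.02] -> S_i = 7.74 + 3.32*i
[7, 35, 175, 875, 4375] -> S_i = 7*5^i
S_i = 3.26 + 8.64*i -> [3.26, 11.9, 20.54, 29.18, 37.82]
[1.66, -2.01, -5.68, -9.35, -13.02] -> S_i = 1.66 + -3.67*i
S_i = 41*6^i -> [41, 246, 1476, 8856, 53136]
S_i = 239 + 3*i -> [239, 242, 245, 248, 251]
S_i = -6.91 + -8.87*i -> [-6.91, -15.78, -24.65, -33.52, -42.39]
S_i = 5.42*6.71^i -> [5.42, 36.37, 244.03, 1637.45, 10987.26]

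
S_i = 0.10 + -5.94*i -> [0.1, -5.84, -11.78, -17.72, -23.66]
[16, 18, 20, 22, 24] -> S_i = 16 + 2*i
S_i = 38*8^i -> [38, 304, 2432, 19456, 155648]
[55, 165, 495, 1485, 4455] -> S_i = 55*3^i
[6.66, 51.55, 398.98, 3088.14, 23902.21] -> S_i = 6.66*7.74^i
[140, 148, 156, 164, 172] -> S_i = 140 + 8*i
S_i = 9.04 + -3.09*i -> [9.04, 5.95, 2.86, -0.23, -3.32]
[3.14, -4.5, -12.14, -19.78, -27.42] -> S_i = 3.14 + -7.64*i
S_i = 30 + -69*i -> [30, -39, -108, -177, -246]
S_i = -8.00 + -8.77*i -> [-8.0, -16.77, -25.54, -34.31, -43.08]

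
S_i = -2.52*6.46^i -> [-2.52, -16.28, -105.16, -679.36, -4388.65]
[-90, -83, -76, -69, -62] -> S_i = -90 + 7*i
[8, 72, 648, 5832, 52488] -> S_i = 8*9^i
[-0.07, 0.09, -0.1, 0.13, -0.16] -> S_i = -0.07*(-1.22)^i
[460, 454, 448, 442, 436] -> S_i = 460 + -6*i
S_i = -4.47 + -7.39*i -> [-4.47, -11.86, -19.25, -26.64, -34.03]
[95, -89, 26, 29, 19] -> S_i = Random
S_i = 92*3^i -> [92, 276, 828, 2484, 7452]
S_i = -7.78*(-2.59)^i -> [-7.78, 20.15, -52.19, 135.17, -350.09]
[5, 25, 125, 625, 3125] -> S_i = 5*5^i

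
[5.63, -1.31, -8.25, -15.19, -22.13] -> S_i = 5.63 + -6.94*i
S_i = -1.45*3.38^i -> [-1.45, -4.9, -16.57, -55.99, -189.25]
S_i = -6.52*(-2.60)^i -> [-6.52, 16.95, -44.08, 114.6, -297.95]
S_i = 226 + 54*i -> [226, 280, 334, 388, 442]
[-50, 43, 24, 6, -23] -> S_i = Random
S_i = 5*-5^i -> [5, -25, 125, -625, 3125]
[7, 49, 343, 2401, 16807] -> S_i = 7*7^i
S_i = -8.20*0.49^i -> [-8.2, -4.02, -1.97, -0.96, -0.47]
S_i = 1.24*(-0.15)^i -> [1.24, -0.19, 0.03, -0.0, 0.0]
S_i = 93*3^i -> [93, 279, 837, 2511, 7533]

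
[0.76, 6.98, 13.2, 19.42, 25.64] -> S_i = 0.76 + 6.22*i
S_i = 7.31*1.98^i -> [7.31, 14.47, 28.66, 56.74, 112.35]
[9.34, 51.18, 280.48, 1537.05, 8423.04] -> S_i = 9.34*5.48^i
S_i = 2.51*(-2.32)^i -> [2.51, -5.82, 13.51, -31.34, 72.72]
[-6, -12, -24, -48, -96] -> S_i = -6*2^i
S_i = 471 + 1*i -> [471, 472, 473, 474, 475]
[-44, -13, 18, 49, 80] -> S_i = -44 + 31*i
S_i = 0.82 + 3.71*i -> [0.82, 4.53, 8.24, 11.95, 15.66]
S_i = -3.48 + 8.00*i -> [-3.48, 4.52, 12.52, 20.52, 28.52]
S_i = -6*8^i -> [-6, -48, -384, -3072, -24576]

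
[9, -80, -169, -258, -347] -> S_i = 9 + -89*i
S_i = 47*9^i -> [47, 423, 3807, 34263, 308367]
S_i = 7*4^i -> [7, 28, 112, 448, 1792]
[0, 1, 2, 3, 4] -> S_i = 0 + 1*i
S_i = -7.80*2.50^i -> [-7.8, -19.5, -48.75, -121.88, -304.69]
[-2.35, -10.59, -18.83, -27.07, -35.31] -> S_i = -2.35 + -8.24*i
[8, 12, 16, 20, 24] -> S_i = 8 + 4*i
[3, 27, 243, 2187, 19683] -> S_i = 3*9^i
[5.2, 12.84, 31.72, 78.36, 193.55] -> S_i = 5.20*2.47^i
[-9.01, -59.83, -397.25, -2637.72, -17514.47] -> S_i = -9.01*6.64^i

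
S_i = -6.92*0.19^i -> [-6.92, -1.31, -0.25, -0.05, -0.01]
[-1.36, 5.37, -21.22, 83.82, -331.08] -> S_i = -1.36*(-3.95)^i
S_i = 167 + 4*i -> [167, 171, 175, 179, 183]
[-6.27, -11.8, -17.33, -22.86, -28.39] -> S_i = -6.27 + -5.53*i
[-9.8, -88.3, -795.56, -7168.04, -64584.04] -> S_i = -9.80*9.01^i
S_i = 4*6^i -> [4, 24, 144, 864, 5184]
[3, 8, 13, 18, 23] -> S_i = 3 + 5*i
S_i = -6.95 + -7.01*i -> [-6.95, -13.96, -20.97, -27.98, -34.99]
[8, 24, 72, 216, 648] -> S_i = 8*3^i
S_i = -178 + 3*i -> [-178, -175, -172, -169, -166]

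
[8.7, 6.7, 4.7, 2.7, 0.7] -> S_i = 8.70 + -2.00*i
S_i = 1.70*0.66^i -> [1.7, 1.12, 0.74, 0.49, 0.32]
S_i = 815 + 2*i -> [815, 817, 819, 821, 823]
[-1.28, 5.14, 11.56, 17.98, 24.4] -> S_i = -1.28 + 6.42*i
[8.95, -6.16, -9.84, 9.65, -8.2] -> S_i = Random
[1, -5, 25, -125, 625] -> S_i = 1*-5^i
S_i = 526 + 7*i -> [526, 533, 540, 547, 554]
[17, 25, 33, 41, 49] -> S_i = 17 + 8*i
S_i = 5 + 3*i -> [5, 8, 11, 14, 17]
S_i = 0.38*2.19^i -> [0.38, 0.83, 1.82, 3.99, 8.74]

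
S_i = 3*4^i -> [3, 12, 48, 192, 768]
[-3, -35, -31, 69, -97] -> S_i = Random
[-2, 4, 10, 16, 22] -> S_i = -2 + 6*i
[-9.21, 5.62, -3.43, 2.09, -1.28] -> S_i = -9.21*(-0.61)^i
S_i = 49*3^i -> [49, 147, 441, 1323, 3969]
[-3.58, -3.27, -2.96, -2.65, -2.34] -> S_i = -3.58 + 0.31*i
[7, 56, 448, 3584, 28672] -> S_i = 7*8^i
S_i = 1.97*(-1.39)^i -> [1.97, -2.74, 3.81, -5.29, 7.35]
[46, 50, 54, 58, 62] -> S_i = 46 + 4*i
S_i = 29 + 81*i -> [29, 110, 191, 272, 353]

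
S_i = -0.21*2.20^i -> [-0.21, -0.46, -1.02, -2.24, -4.92]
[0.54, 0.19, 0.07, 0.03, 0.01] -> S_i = 0.54*0.36^i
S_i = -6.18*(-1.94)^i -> [-6.18, 11.99, -23.26, 45.12, -87.54]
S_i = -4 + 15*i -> [-4, 11, 26, 41, 56]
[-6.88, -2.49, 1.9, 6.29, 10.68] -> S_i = -6.88 + 4.39*i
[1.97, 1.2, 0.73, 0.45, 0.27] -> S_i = 1.97*0.61^i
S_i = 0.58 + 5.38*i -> [0.58, 5.96, 11.34, 16.72, 22.1]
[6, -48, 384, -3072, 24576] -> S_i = 6*-8^i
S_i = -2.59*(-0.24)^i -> [-2.59, 0.62, -0.15, 0.04, -0.01]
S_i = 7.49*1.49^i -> [7.49, 11.16, 16.63, 24.78, 36.92]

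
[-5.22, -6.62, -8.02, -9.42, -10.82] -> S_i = -5.22 + -1.40*i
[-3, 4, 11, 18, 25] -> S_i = -3 + 7*i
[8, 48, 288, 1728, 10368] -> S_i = 8*6^i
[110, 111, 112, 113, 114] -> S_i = 110 + 1*i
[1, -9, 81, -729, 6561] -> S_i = 1*-9^i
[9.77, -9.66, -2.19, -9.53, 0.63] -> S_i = Random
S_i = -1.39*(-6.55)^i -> [-1.39, 9.1, -59.63, 390.61, -2558.47]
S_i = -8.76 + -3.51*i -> [-8.76, -12.27, -15.78, -19.29, -22.8]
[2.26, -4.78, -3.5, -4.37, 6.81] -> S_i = Random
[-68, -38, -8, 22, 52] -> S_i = -68 + 30*i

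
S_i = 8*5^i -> [8, 40, 200, 1000, 5000]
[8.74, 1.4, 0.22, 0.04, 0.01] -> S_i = 8.74*0.16^i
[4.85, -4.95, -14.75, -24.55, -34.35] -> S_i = 4.85 + -9.80*i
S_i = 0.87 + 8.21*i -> [0.87, 9.08, 17.29, 25.5, 33.71]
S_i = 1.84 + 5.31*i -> [1.84, 7.15, 12.46, 17.77, 23.08]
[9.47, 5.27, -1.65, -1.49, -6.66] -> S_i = Random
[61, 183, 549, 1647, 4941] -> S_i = 61*3^i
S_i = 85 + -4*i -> [85, 81, 77, 73, 69]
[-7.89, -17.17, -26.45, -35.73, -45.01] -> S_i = -7.89 + -9.28*i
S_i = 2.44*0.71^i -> [2.44, 1.73, 1.23, 0.87, 0.62]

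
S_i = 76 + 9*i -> [76, 85, 94, 103, 112]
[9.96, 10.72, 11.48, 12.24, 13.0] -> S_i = 9.96 + 0.76*i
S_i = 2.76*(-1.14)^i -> [2.76, -3.15, 3.59, -4.09, 4.66]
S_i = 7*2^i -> [7, 14, 28, 56, 112]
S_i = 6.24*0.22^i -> [6.24, 1.37, 0.3, 0.07, 0.01]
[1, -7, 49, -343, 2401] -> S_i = 1*-7^i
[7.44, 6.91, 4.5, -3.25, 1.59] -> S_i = Random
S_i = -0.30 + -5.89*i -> [-0.3, -6.19, -12.08, -17.97, -23.86]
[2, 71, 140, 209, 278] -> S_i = 2 + 69*i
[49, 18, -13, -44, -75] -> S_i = 49 + -31*i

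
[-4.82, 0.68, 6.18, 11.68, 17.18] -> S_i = -4.82 + 5.50*i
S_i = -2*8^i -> [-2, -16, -128, -1024, -8192]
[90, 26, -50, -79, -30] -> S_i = Random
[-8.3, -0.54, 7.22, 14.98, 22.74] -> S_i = -8.30 + 7.76*i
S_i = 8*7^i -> [8, 56, 392, 2744, 19208]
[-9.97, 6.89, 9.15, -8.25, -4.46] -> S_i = Random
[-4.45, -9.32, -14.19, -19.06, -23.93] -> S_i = -4.45 + -4.87*i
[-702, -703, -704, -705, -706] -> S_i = -702 + -1*i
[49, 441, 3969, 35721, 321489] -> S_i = 49*9^i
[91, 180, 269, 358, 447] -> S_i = 91 + 89*i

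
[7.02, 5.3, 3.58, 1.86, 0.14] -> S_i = 7.02 + -1.72*i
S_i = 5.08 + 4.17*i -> [5.08, 9.25, 13.42, 17.59, 21.76]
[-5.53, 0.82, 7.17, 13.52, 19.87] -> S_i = -5.53 + 6.35*i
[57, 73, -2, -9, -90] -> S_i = Random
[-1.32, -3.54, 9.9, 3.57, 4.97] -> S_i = Random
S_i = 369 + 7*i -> [369, 376, 383, 390, 397]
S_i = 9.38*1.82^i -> [9.38, 17.07, 31.07, 56.55, 102.92]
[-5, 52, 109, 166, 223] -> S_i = -5 + 57*i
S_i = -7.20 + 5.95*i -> [-7.2, -1.25, 4.7, 10.65, 16.6]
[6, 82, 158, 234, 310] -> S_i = 6 + 76*i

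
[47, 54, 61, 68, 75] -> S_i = 47 + 7*i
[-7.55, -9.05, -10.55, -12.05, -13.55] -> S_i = -7.55 + -1.50*i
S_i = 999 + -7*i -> [999, 992, 985, 978, 971]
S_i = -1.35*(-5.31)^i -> [-1.35, 7.17, -38.06, 202.12, -1073.28]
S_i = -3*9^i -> [-3, -27, -243, -2187, -19683]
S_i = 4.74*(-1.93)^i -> [4.74, -9.15, 17.66, -34.08, 65.77]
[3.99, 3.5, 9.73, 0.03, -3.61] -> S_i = Random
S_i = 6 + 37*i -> [6, 43, 80, 117, 154]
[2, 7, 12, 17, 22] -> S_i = 2 + 5*i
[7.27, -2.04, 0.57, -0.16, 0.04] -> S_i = 7.27*(-0.28)^i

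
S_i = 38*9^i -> [38, 342, 3078, 27702, 249318]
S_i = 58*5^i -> [58, 290, 1450, 7250, 36250]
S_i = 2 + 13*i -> [2, 15, 28, 41, 54]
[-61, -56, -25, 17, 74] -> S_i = Random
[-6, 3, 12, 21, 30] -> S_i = -6 + 9*i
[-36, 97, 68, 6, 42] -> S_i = Random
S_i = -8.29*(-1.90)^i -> [-8.29, 15.75, -29.93, 56.86, -108.04]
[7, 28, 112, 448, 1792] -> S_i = 7*4^i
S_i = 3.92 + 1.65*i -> [3.92, 5.57, 7.22, 8.87, 10.52]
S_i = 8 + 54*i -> [8, 62, 116, 170, 224]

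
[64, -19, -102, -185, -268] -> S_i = 64 + -83*i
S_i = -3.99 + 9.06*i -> [-3.99, 5.07, 14.13, 23.19, 32.25]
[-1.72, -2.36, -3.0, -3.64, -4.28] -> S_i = -1.72 + -0.64*i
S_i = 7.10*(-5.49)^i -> [7.1, -38.98, 213.99, -1174.83, 6449.82]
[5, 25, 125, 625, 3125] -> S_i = 5*5^i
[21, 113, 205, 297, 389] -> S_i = 21 + 92*i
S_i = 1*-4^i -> [1, -4, 16, -64, 256]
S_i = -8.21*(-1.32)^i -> [-8.21, 10.84, -14.31, 18.88, -24.93]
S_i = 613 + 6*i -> [613, 619, 625, 631, 637]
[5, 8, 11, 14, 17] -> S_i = 5 + 3*i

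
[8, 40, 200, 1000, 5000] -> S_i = 8*5^i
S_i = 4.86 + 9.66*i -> [4.86, 14.52, 24.18, 33.84, 43.5]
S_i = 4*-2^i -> [4, -8, 16, -32, 64]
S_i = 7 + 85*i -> [7, 92, 177, 262, 347]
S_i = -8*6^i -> [-8, -48, -288, -1728, -10368]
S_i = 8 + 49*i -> [8, 57, 106, 155, 204]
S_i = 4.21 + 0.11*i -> [4.21, 4.32, 4.43, 4.54, 4.65]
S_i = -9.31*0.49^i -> [-9.31, -4.56, -2.24, -1.1, -0.54]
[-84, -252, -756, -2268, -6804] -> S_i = -84*3^i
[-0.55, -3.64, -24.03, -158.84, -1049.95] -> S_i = -0.55*6.61^i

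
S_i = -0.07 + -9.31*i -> [-0.07, -9.38, -18.69, -28.0, -37.31]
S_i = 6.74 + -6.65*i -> [6.74, 0.09, -6.56, -13.21, -19.86]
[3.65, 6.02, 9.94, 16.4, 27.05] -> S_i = 3.65*1.65^i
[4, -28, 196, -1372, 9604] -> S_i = 4*-7^i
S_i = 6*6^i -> [6, 36, 216, 1296, 7776]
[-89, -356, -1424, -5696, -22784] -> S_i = -89*4^i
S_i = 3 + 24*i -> [3, 27, 51, 75, 99]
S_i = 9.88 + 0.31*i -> [9.88, 10.19, 10.5, 10.81, 11.12]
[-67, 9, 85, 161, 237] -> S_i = -67 + 76*i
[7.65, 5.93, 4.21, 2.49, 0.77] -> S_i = 7.65 + -1.72*i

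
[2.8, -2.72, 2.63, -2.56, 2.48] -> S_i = 2.80*(-0.97)^i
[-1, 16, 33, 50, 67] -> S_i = -1 + 17*i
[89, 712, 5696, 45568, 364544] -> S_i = 89*8^i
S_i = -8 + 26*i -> [-8, 18, 44, 70, 96]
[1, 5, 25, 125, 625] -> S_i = 1*5^i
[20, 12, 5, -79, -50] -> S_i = Random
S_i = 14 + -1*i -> [14, 13, 12, 11, 10]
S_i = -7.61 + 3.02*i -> [-7.61, -4.59, -1.57, 1.45, 4.47]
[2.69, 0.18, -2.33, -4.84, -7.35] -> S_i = 2.69 + -2.51*i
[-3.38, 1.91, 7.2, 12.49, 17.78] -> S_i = -3.38 + 5.29*i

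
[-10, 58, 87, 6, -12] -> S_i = Random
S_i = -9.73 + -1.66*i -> [-9.73, -11.39, -13.05, -14.71, -16.37]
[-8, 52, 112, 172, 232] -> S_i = -8 + 60*i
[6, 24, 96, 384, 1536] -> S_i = 6*4^i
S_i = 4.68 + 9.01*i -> [4.68, 13.69, 22.7, 31.71, 40.72]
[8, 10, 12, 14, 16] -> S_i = 8 + 2*i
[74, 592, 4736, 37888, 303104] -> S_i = 74*8^i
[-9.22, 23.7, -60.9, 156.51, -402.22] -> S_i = -9.22*(-2.57)^i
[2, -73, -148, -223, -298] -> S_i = 2 + -75*i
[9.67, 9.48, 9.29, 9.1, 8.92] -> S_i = 9.67*0.98^i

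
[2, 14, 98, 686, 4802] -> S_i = 2*7^i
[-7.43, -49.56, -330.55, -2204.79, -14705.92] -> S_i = -7.43*6.67^i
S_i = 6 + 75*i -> [6, 81, 156, 231, 306]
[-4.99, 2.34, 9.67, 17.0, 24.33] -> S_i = -4.99 + 7.33*i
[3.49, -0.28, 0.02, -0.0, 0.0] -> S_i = 3.49*(-0.08)^i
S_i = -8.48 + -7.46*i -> [-8.48, -15.94, -23.4, -30.86, -38.32]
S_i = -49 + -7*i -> [-49, -56, -63, -70, -77]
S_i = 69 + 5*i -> [69, 74, 79, 84, 89]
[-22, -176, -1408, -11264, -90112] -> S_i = -22*8^i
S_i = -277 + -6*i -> [-277, -283, -289, -295, -301]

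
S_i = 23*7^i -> [23, 161, 1127, 7889, 55223]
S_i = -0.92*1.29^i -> [-0.92, -1.19, -1.53, -1.97, -2.55]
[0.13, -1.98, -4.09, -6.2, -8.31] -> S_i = 0.13 + -2.11*i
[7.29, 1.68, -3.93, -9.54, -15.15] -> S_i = 7.29 + -5.61*i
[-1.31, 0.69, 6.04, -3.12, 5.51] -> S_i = Random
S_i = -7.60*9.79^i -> [-7.6, -74.4, -728.42, -7131.18, -69814.3]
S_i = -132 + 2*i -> [-132, -130, -128, -126, -124]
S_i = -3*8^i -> [-3, -24, -192, -1536, -12288]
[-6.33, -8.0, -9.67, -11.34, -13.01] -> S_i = -6.33 + -1.67*i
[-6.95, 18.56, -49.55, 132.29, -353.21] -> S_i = -6.95*(-2.67)^i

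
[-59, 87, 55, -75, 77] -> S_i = Random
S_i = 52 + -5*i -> [52, 47, 42, 37, 32]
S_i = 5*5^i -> [5, 25, 125, 625, 3125]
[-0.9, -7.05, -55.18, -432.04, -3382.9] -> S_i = -0.90*7.83^i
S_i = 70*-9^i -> [70, -630, 5670, -51030, 459270]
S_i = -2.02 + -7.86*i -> [-2.02, -9.88, -17.74, -25.6, -33.46]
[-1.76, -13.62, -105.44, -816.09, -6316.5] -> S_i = -1.76*7.74^i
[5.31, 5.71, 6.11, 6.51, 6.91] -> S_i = 5.31 + 0.40*i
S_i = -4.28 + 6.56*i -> [-4.28, 2.28, 8.84, 15.4, 21.96]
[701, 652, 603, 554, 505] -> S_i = 701 + -49*i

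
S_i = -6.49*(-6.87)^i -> [-6.49, 44.59, -306.31, 2104.34, -14456.78]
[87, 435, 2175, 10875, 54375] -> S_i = 87*5^i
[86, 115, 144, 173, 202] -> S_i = 86 + 29*i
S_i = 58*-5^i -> [58, -290, 1450, -7250, 36250]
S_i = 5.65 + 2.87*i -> [5.65, 8.52, 11.39, 14.26, 17.13]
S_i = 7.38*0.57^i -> [7.38, 4.21, 2.4, 1.37, 0.78]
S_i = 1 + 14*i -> [1, 15, 29, 43, 57]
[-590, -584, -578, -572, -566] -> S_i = -590 + 6*i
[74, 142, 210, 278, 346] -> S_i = 74 + 68*i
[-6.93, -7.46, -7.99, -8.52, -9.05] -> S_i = -6.93 + -0.53*i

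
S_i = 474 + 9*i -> [474, 483, 492, 501, 510]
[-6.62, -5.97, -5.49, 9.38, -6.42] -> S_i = Random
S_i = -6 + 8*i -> [-6, 2, 10, 18, 26]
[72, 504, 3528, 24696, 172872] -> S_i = 72*7^i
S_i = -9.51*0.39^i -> [-9.51, -3.71, -1.45, -0.56, -0.22]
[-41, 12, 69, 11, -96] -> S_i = Random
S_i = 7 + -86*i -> [7, -79, -165, -251, -337]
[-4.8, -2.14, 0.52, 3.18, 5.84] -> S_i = -4.80 + 2.66*i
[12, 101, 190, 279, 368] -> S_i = 12 + 89*i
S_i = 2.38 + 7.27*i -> [2.38, 9.65, 16.92, 24.19, 31.46]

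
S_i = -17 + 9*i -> [-17, -8, 1, 10, 19]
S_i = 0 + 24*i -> [0, 24, 48, 72, 96]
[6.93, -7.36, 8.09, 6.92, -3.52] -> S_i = Random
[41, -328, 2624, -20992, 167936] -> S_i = 41*-8^i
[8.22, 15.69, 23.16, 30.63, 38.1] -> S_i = 8.22 + 7.47*i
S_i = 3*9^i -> [3, 27, 243, 2187, 19683]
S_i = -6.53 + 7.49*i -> [-6.53, 0.96, 8.45, 15.94, 23.43]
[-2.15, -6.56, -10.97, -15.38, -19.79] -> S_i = -2.15 + -4.41*i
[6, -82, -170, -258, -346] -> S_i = 6 + -88*i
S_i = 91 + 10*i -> [91, 101, 111, 121, 131]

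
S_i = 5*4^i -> [5, 20, 80, 320, 1280]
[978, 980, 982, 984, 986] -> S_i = 978 + 2*i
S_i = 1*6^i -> [1, 6, 36, 216, 1296]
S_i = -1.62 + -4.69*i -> [-1.62, -6.31, -11.0, -15.69, -20.38]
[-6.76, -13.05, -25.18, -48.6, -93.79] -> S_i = -6.76*1.93^i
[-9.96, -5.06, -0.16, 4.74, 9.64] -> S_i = -9.96 + 4.90*i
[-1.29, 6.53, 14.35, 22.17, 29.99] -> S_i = -1.29 + 7.82*i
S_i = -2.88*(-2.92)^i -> [-2.88, 8.41, -24.56, 71.7, -209.37]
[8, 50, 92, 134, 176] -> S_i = 8 + 42*i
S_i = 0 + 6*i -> [0, 6, 12, 18, 24]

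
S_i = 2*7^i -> [2, 14, 98, 686, 4802]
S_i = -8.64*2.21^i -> [-8.64, -19.09, -42.2, -93.26, -206.1]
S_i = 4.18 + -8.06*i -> [4.18, -3.88, -11.94, -20.0, -28.06]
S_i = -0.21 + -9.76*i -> [-0.21, -9.97, -19.73, -29.49, -39.25]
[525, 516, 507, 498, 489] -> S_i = 525 + -9*i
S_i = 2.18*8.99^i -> [2.18, 19.6, 176.19, 1583.93, 14239.52]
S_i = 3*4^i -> [3, 12, 48, 192, 768]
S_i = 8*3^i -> [8, 24, 72, 216, 648]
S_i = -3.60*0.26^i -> [-3.6, -0.94, -0.24, -0.06, -0.02]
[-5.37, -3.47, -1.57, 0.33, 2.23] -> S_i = -5.37 + 1.90*i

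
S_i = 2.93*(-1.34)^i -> [2.93, -3.93, 5.26, -7.05, 9.45]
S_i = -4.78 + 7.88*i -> [-4.78, 3.1, 10.98, 18.86, 26.74]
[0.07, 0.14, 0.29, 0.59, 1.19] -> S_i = 0.07*2.03^i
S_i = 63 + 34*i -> [63, 97, 131, 165, 199]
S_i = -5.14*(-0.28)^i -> [-5.14, 1.44, -0.4, 0.11, -0.03]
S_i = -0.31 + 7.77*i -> [-0.31, 7.46, 15.23, 23.0, 30.77]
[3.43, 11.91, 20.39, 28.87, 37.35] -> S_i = 3.43 + 8.48*i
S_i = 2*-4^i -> [2, -8, 32, -128, 512]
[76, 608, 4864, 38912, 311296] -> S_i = 76*8^i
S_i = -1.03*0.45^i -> [-1.03, -0.46, -0.21, -0.09, -0.04]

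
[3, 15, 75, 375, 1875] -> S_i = 3*5^i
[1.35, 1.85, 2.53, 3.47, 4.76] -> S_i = 1.35*1.37^i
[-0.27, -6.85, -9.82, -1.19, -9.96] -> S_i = Random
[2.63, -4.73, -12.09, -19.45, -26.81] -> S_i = 2.63 + -7.36*i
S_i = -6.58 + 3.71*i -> [-6.58, -2.87, 0.84, 4.55, 8.26]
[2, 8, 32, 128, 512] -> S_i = 2*4^i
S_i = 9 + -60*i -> [9, -51, -111, -171, -231]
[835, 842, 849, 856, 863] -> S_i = 835 + 7*i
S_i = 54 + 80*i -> [54, 134, 214, 294, 374]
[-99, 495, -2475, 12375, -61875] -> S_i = -99*-5^i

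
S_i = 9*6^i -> [9, 54, 324, 1944, 11664]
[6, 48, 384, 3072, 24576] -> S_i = 6*8^i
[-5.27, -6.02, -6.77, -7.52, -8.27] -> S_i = -5.27 + -0.75*i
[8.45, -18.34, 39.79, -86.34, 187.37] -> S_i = 8.45*(-2.17)^i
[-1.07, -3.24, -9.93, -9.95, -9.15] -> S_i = Random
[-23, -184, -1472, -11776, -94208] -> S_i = -23*8^i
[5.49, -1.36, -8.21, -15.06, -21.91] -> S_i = 5.49 + -6.85*i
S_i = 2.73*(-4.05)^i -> [2.73, -11.06, 44.78, -181.35, 734.48]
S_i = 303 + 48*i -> [303, 351, 399, 447, 495]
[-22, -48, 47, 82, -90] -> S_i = Random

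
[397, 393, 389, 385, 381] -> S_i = 397 + -4*i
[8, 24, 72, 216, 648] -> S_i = 8*3^i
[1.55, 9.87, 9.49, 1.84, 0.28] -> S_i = Random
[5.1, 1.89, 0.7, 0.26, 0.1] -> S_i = 5.10*0.37^i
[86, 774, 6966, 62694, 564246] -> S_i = 86*9^i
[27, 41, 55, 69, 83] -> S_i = 27 + 14*i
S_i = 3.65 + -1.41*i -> [3.65, 2.24, 0.83, -0.58, -1.99]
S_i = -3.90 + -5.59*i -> [-3.9, -9.49, -15.08, -20.67, -26.26]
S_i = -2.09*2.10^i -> [-2.09, -4.39, -9.22, -19.36, -40.65]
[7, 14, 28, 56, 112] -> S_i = 7*2^i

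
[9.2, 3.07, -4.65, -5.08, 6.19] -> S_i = Random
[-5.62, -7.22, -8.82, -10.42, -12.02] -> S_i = -5.62 + -1.60*i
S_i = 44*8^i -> [44, 352, 2816, 22528, 180224]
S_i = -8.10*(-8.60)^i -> [-8.1, 69.66, -599.08, 5152.05, -44307.66]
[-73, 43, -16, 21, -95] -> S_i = Random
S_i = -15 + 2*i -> [-15, -13, -11, -9, -7]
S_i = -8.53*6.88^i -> [-8.53, -58.69, -403.76, -2777.89, -19111.85]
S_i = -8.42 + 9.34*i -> [-8.42, 0.92, 10.26, 19.6, 28.94]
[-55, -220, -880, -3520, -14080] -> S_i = -55*4^i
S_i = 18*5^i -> [18, 90, 450, 2250, 11250]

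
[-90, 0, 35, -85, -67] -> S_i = Random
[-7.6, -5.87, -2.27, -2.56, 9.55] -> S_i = Random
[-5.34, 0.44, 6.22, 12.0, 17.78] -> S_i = -5.34 + 5.78*i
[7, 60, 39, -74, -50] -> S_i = Random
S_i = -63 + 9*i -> [-63, -54, -45, -36, -27]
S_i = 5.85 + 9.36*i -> [5.85, 15.21, 24.57, 33.93, 43.29]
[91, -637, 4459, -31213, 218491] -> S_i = 91*-7^i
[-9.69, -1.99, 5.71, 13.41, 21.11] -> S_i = -9.69 + 7.70*i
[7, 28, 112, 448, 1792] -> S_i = 7*4^i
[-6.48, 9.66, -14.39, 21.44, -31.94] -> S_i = -6.48*(-1.49)^i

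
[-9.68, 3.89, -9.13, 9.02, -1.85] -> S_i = Random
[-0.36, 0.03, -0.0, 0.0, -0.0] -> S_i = -0.36*(-0.08)^i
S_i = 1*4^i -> [1, 4, 16, 64, 256]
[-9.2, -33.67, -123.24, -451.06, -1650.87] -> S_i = -9.20*3.66^i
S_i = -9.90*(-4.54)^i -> [-9.9, 44.95, -204.05, 926.41, -4205.9]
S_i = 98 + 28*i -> [98, 126, 154, 182, 210]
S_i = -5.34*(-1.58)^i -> [-5.34, 8.44, -13.33, 21.06, -33.28]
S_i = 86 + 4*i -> [86, 90, 94, 98, 102]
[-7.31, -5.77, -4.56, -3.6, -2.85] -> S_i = -7.31*0.79^i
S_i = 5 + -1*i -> [5, 4, 3, 2, 1]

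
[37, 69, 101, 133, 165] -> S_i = 37 + 32*i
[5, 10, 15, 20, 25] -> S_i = 5 + 5*i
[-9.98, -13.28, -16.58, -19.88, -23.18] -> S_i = -9.98 + -3.30*i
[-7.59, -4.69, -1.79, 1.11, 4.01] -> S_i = -7.59 + 2.90*i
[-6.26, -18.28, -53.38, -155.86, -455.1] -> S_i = -6.26*2.92^i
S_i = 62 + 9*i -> [62, 71, 80, 89, 98]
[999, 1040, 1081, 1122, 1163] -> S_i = 999 + 41*i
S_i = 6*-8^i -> [6, -48, 384, -3072, 24576]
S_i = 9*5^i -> [9, 45, 225, 1125, 5625]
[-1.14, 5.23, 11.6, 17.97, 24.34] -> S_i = -1.14 + 6.37*i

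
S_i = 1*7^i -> [1, 7, 49, 343, 2401]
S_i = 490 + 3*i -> [490, 493, 496, 499, 502]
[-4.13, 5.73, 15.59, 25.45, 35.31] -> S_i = -4.13 + 9.86*i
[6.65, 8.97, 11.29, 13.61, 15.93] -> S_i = 6.65 + 2.32*i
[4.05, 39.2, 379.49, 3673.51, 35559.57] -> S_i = 4.05*9.68^i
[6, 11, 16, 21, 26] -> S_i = 6 + 5*i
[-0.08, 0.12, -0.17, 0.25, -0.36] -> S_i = -0.08*(-1.46)^i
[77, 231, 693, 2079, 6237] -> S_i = 77*3^i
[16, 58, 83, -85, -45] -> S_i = Random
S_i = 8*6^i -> [8, 48, 288, 1728, 10368]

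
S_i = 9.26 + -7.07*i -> [9.26, 2.19, -4.88, -11.95, -19.02]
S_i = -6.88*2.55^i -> [-6.88, -17.54, -44.74, -114.08, -290.9]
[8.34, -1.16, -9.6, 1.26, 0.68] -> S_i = Random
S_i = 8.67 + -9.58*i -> [8.67, -0.91, -10.49, -20.07, -29.65]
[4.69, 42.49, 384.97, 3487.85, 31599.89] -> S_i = 4.69*9.06^i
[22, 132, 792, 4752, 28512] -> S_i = 22*6^i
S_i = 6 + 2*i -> [6, 8, 10, 12, 14]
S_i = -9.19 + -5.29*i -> [-9.19, -14.48, -19.77, -25.06, -30.35]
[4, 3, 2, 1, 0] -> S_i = 4 + -1*i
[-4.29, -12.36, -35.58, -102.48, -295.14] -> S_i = -4.29*2.88^i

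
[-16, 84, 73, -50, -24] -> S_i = Random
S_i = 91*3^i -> [91, 273, 819, 2457, 7371]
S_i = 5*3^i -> [5, 15, 45, 135, 405]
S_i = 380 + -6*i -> [380, 374, 368, 362, 356]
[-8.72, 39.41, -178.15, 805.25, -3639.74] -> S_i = -8.72*(-4.52)^i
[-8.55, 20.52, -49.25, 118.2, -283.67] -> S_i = -8.55*(-2.40)^i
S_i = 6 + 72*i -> [6, 78, 150, 222, 294]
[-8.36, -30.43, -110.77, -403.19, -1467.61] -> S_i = -8.36*3.64^i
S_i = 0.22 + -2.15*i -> [0.22, -1.93, -4.08, -6.23, -8.38]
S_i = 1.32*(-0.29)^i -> [1.32, -0.38, 0.11, -0.03, 0.01]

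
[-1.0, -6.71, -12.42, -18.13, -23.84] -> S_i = -1.00 + -5.71*i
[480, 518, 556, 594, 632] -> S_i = 480 + 38*i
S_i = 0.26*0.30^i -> [0.26, 0.08, 0.02, 0.01, 0.0]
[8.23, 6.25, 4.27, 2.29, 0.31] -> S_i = 8.23 + -1.98*i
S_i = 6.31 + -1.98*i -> [6.31, 4.33, 2.35, 0.37, -1.61]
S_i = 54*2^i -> [54, 108, 216, 432, 864]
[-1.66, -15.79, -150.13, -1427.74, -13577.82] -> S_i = -1.66*9.51^i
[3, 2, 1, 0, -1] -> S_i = 3 + -1*i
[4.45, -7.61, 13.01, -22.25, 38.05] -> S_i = 4.45*(-1.71)^i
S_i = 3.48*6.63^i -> [3.48, 23.07, 152.97, 1014.19, 6724.09]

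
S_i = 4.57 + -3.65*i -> [4.57, 0.92, -2.73, -6.38, -10.03]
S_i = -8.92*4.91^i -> [-8.92, -43.8, -215.04, -1055.87, -5184.31]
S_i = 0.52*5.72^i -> [0.52, 2.97, 17.01, 97.32, 556.66]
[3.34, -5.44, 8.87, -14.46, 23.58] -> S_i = 3.34*(-1.63)^i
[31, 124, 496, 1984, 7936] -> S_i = 31*4^i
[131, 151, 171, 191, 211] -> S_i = 131 + 20*i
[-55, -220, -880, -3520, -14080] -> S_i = -55*4^i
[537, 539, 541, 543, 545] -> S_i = 537 + 2*i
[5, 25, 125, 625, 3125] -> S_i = 5*5^i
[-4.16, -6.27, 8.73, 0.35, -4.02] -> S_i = Random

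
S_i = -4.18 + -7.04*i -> [-4.18, -11.22, -18.26, -25.3, -32.34]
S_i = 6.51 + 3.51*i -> [6.51, 10.02, 13.53, 17.04, 20.55]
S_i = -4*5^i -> [-4, -20, -100, -500, -2500]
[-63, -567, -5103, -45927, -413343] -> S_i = -63*9^i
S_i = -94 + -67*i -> [-94, -161, -228, -295, -362]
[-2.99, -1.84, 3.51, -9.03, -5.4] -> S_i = Random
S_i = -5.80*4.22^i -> [-5.8, -24.48, -103.29, -435.88, -1839.41]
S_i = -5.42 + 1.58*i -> [-5.42, -3.84, -2.26, -0.68, 0.9]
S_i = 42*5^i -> [42, 210, 1050, 5250, 26250]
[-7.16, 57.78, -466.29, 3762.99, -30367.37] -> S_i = -7.16*(-8.07)^i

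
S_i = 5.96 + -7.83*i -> [5.96, -1.87, -9.7, -17.53, -25.36]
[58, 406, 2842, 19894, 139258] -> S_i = 58*7^i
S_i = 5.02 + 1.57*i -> [5.02, 6.59, 8.16, 9.73, 11.3]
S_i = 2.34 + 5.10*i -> [2.34, 7.44, 12.54, 17.64, 22.74]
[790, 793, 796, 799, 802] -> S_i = 790 + 3*i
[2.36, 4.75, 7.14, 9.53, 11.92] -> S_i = 2.36 + 2.39*i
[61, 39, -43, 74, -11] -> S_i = Random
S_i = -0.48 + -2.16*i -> [-0.48, -2.64, -4.8, -6.96, -9.12]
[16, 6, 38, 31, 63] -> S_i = Random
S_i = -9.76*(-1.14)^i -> [-9.76, 11.13, -12.68, 14.46, -16.48]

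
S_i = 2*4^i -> [2, 8, 32, 128, 512]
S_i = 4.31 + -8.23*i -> [4.31, -3.92, -12.15, -20.38, -28.61]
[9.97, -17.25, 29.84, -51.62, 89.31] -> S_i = 9.97*(-1.73)^i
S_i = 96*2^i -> [96, 192, 384, 768, 1536]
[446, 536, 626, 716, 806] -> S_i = 446 + 90*i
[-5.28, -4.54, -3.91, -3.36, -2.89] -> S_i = -5.28*0.86^i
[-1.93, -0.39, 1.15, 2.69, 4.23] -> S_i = -1.93 + 1.54*i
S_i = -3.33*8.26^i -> [-3.33, -27.51, -227.2, -1876.65, -15501.17]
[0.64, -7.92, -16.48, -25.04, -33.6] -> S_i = 0.64 + -8.56*i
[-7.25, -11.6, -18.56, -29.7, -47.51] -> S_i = -7.25*1.60^i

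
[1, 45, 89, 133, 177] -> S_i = 1 + 44*i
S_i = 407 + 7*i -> [407, 414, 421, 428, 435]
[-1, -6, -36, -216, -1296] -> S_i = -1*6^i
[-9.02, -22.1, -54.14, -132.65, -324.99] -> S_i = -9.02*2.45^i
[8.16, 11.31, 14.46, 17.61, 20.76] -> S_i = 8.16 + 3.15*i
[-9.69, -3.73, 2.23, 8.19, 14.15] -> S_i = -9.69 + 5.96*i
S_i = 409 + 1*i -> [409, 410, 411, 412, 413]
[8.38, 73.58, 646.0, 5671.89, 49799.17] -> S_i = 8.38*8.78^i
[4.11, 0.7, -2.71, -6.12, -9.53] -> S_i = 4.11 + -3.41*i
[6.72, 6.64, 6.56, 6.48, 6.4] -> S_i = 6.72 + -0.08*i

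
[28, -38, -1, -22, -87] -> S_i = Random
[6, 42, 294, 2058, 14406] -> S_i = 6*7^i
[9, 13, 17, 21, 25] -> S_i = 9 + 4*i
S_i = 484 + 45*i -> [484, 529, 574, 619, 664]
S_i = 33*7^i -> [33, 231, 1617, 11319, 79233]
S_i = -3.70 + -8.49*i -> [-3.7, -12.19, -20.68, -29.17, -37.66]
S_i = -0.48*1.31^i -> [-0.48, -0.63, -0.82, -1.08, -1.41]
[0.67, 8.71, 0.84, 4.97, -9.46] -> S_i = Random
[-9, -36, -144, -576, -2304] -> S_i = -9*4^i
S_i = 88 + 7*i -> [88, 95, 102, 109, 116]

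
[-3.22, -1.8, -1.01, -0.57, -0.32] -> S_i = -3.22*0.56^i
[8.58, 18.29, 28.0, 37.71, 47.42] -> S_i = 8.58 + 9.71*i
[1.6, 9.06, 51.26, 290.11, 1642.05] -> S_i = 1.60*5.66^i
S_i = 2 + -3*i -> [2, -1, -4, -7, -10]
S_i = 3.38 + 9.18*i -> [3.38, 12.56, 21.74, 30.92, 40.1]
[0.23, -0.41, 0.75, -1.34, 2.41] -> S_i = 0.23*(-1.80)^i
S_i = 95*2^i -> [95, 190, 380, 760, 1520]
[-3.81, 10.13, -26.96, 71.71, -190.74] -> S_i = -3.81*(-2.66)^i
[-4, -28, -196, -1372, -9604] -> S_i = -4*7^i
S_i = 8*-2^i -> [8, -16, 32, -64, 128]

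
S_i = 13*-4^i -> [13, -52, 208, -832, 3328]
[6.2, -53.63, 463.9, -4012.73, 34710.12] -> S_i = 6.20*(-8.65)^i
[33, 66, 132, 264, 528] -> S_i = 33*2^i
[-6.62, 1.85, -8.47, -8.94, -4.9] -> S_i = Random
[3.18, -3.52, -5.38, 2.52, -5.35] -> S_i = Random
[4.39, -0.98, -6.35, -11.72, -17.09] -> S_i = 4.39 + -5.37*i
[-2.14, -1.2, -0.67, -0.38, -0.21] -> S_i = -2.14*0.56^i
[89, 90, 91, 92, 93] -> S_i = 89 + 1*i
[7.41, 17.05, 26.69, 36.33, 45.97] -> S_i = 7.41 + 9.64*i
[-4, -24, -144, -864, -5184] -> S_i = -4*6^i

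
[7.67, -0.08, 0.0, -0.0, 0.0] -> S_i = 7.67*(-0.01)^i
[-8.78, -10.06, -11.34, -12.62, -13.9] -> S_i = -8.78 + -1.28*i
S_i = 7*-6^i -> [7, -42, 252, -1512, 9072]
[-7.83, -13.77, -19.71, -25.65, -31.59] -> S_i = -7.83 + -5.94*i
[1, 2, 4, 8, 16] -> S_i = 1*2^i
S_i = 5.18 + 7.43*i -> [5.18, 12.61, 20.04, 27.47, 34.9]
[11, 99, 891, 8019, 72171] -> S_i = 11*9^i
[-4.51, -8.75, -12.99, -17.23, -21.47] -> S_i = -4.51 + -4.24*i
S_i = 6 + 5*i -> [6, 11, 16, 21, 26]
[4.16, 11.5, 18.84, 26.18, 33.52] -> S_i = 4.16 + 7.34*i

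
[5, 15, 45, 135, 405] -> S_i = 5*3^i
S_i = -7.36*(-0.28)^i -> [-7.36, 2.06, -0.58, 0.16, -0.05]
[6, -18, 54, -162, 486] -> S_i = 6*-3^i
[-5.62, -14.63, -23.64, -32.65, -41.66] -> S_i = -5.62 + -9.01*i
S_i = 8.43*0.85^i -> [8.43, 7.17, 6.09, 5.18, 4.4]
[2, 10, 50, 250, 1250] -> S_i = 2*5^i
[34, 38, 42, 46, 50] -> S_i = 34 + 4*i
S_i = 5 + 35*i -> [5, 40, 75, 110, 145]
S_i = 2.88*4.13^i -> [2.88, 11.89, 49.12, 202.88, 837.9]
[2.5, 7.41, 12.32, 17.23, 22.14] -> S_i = 2.50 + 4.91*i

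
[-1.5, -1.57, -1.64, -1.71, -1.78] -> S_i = -1.50 + -0.07*i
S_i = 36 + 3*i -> [36, 39, 42, 45, 48]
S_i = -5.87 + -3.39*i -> [-5.87, -9.26, -12.65, -16.04, -19.43]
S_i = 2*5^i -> [2, 10, 50, 250, 1250]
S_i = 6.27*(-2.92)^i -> [6.27, -18.31, 53.46, -156.1, 455.83]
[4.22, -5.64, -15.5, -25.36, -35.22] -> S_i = 4.22 + -9.86*i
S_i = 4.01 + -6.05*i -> [4.01, -2.04, -8.09, -14.14, -20.19]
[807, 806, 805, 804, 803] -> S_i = 807 + -1*i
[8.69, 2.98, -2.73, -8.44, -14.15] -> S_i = 8.69 + -5.71*i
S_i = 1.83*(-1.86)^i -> [1.83, -3.4, 6.33, -11.78, 21.9]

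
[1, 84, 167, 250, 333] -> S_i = 1 + 83*i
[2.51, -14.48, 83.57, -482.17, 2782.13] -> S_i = 2.51*(-5.77)^i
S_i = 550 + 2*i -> [550, 552, 554, 556, 558]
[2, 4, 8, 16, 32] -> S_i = 2*2^i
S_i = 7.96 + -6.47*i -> [7.96, 1.49, -4.98, -11.45, -17.92]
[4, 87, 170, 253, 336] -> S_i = 4 + 83*i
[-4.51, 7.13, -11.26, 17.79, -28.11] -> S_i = -4.51*(-1.58)^i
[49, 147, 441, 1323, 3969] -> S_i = 49*3^i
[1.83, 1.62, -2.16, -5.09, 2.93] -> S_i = Random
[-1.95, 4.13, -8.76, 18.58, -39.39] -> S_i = -1.95*(-2.12)^i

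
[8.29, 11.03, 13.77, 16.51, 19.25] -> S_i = 8.29 + 2.74*i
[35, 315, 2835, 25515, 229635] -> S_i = 35*9^i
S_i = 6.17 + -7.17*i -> [6.17, -1.0, -8.17, -15.34, -22.51]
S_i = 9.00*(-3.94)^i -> [9.0, -35.46, 139.71, -550.47, 2168.84]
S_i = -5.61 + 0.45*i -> [-5.61, -5.16, -4.71, -4.26, -3.81]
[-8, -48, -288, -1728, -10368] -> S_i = -8*6^i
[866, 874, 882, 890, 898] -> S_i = 866 + 8*i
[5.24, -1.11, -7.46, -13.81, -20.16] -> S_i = 5.24 + -6.35*i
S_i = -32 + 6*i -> [-32, -26, -20, -14, -8]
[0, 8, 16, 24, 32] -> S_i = 0 + 8*i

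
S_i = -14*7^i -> [-14, -98, -686, -4802, -33614]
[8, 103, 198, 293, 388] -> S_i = 8 + 95*i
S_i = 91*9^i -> [91, 819, 7371, 66339, 597051]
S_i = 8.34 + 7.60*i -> [8.34, 15.94, 23.54, 31.14, 38.74]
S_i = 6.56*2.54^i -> [6.56, 16.66, 42.32, 107.5, 273.05]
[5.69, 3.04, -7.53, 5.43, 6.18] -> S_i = Random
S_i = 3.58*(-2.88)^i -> [3.58, -10.31, 29.69, -85.52, 246.29]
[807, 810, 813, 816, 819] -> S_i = 807 + 3*i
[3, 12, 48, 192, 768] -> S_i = 3*4^i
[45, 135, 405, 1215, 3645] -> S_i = 45*3^i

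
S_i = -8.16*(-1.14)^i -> [-8.16, 9.3, -10.6, 12.09, -13.78]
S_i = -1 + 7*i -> [-1, 6, 13, 20, 27]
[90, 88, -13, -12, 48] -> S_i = Random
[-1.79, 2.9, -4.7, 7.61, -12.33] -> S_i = -1.79*(-1.62)^i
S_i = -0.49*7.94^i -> [-0.49, -3.89, -30.89, -245.28, -1947.5]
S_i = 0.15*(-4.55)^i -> [0.15, -0.68, 3.11, -14.13, 64.29]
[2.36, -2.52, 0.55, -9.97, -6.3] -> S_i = Random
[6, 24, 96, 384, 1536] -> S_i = 6*4^i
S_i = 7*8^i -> [7, 56, 448, 3584, 28672]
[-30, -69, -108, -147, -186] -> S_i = -30 + -39*i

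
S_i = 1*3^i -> [1, 3, 9, 27, 81]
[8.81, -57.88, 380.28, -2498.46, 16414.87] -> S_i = 8.81*(-6.57)^i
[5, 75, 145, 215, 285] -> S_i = 5 + 70*i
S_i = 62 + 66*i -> [62, 128, 194, 260, 326]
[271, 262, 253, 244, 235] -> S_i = 271 + -9*i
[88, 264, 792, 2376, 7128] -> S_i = 88*3^i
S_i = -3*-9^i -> [-3, 27, -243, 2187, -19683]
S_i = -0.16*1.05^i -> [-0.16, -0.17, -0.18, -0.19, -0.19]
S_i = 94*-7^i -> [94, -658, 4606, -32242, 225694]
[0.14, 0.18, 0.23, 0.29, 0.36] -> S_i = 0.14*1.27^i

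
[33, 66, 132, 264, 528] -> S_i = 33*2^i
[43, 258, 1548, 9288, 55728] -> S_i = 43*6^i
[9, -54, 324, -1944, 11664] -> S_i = 9*-6^i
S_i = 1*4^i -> [1, 4, 16, 64, 256]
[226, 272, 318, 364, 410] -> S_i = 226 + 46*i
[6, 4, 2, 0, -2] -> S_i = 6 + -2*i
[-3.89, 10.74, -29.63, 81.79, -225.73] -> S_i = -3.89*(-2.76)^i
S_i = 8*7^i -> [8, 56, 392, 2744, 19208]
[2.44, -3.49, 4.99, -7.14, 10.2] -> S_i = 2.44*(-1.43)^i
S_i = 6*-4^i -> [6, -24, 96, -384, 1536]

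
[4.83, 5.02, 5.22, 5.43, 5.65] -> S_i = 4.83*1.04^i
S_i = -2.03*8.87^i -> [-2.03, -18.01, -159.71, -1416.66, -12565.81]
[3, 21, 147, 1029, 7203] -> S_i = 3*7^i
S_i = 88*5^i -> [88, 440, 2200, 11000, 55000]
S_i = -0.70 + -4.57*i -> [-0.7, -5.27, -9.84, -14.41, -18.98]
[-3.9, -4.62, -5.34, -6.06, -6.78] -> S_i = -3.90 + -0.72*i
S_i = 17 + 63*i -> [17, 80, 143, 206, 269]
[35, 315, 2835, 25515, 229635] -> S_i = 35*9^i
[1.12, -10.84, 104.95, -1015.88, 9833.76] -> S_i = 1.12*(-9.68)^i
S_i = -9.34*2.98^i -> [-9.34, -27.83, -82.94, -247.17, -736.57]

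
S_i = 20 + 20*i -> [20, 40, 60, 80, 100]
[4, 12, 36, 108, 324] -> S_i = 4*3^i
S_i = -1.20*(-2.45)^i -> [-1.2, 2.94, -7.2, 17.65, -43.24]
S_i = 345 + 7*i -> [345, 352, 359, 366, 373]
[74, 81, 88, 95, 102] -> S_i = 74 + 7*i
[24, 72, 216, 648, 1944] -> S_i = 24*3^i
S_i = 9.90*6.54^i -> [9.9, 64.75, 423.44, 2769.29, 18111.16]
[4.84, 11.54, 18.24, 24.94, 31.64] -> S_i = 4.84 + 6.70*i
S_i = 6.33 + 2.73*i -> [6.33, 9.06, 11.79, 14.52, 17.25]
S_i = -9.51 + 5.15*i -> [-9.51, -4.36, 0.79, 5.94, 11.09]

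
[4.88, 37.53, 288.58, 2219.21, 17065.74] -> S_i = 4.88*7.69^i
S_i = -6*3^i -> [-6, -18, -54, -162, -486]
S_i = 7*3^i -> [7, 21, 63, 189, 567]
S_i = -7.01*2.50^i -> [-7.01, -17.52, -43.81, -109.53, -273.83]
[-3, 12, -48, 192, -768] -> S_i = -3*-4^i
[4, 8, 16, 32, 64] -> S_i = 4*2^i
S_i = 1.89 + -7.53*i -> [1.89, -5.64, -13.17, -20.7, -28.23]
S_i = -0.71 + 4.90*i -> [-0.71, 4.19, 9.09, 13.99, 18.89]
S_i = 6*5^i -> [6, 30, 150, 750, 3750]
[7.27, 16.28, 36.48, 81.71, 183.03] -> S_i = 7.27*2.24^i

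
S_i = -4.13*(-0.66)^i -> [-4.13, 2.73, -1.8, 1.19, -0.78]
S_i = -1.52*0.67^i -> [-1.52, -1.02, -0.68, -0.46, -0.31]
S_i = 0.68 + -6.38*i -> [0.68, -5.7, -12.08, -18.46, -24.84]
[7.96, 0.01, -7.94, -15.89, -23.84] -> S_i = 7.96 + -7.95*i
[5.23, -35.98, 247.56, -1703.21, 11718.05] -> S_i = 5.23*(-6.88)^i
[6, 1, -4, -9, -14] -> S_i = 6 + -5*i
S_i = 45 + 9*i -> [45, 54, 63, 72, 81]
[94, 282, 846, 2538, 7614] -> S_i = 94*3^i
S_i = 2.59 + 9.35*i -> [2.59, 11.94, 21.29, 30.64, 39.99]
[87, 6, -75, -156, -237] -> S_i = 87 + -81*i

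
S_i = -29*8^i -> [-29, -232, -1856, -14848, -118784]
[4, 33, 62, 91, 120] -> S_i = 4 + 29*i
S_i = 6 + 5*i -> [6, 11, 16, 21, 26]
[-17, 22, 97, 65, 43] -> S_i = Random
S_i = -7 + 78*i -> [-7, 71, 149, 227, 305]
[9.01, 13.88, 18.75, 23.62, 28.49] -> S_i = 9.01 + 4.87*i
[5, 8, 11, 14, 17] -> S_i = 5 + 3*i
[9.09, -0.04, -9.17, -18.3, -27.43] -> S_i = 9.09 + -9.13*i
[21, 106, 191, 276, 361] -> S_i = 21 + 85*i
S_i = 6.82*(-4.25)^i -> [6.82, -28.98, 123.19, -523.54, 2225.05]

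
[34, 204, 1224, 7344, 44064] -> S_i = 34*6^i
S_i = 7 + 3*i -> [7, 10, 13, 16, 19]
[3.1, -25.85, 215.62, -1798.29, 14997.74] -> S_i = 3.10*(-8.34)^i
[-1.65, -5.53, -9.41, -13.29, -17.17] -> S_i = -1.65 + -3.88*i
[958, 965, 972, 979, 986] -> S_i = 958 + 7*i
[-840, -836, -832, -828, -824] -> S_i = -840 + 4*i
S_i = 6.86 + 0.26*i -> [6.86, 7.12, 7.38, 7.64, 7.9]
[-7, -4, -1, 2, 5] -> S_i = -7 + 3*i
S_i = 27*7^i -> [27, 189, 1323, 9261, 64827]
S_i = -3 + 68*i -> [-3, 65, 133, 201, 269]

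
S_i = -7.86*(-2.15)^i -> [-7.86, 16.9, -36.33, 78.12, -167.95]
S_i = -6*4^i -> [-6, -24, -96, -384, -1536]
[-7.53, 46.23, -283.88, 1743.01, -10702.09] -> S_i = -7.53*(-6.14)^i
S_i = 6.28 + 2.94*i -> [6.28, 9.22, 12.16, 15.1, 18.04]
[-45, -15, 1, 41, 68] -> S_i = Random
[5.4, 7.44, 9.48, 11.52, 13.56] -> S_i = 5.40 + 2.04*i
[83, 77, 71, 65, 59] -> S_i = 83 + -6*i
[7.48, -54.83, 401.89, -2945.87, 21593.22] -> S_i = 7.48*(-7.33)^i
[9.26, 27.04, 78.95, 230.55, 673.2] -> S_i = 9.26*2.92^i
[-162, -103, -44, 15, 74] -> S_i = -162 + 59*i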